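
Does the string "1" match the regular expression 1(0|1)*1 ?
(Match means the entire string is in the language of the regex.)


|string| = 1; first = '1'; last = '1'

No, "1" does not match 1(0|1)*1


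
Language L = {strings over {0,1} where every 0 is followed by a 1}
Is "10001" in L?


'00' present: True; ends with '0': False

No, "10001" is not in L


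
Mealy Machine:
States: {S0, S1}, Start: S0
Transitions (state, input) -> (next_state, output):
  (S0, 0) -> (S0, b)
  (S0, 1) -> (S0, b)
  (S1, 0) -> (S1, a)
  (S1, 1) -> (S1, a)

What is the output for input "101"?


Step-by-step:
  (S0, 1) -> (S0, b)
  (S0, 0) -> (S0, b)
  (S0, 1) -> (S0, b)

"bbb"


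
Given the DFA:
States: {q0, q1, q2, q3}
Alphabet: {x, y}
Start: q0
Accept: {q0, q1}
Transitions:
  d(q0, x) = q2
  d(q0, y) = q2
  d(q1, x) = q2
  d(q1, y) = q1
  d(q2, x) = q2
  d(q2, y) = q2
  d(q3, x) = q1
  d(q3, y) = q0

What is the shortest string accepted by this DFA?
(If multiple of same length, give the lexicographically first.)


BFS by string length (lex-first path to each state shown):
  len 0: q0<-""
Found accept state at length 0.

"" (empty string)


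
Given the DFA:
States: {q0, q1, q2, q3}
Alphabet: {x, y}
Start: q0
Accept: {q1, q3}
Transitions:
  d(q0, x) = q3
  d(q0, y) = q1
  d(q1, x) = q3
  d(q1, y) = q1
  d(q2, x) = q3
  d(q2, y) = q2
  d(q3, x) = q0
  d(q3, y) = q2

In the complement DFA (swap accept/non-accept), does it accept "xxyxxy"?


Trace: q0 -> q3 -> q0 -> q1 -> q3 -> q0 -> q1
Final: q1
Original accept: {q1, q3}
Complement: q1 is in original accept

No, complement rejects (original accepts)


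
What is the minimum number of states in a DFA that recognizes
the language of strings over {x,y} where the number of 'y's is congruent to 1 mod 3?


States track (count of 'y') mod 3.
Need 3 states: one per remainder 0..2; accept = remainder 1.

3


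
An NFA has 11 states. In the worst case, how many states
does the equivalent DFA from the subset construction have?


Subset construction: one DFA state per subset of NFA states.
2^11 = 2048

2048


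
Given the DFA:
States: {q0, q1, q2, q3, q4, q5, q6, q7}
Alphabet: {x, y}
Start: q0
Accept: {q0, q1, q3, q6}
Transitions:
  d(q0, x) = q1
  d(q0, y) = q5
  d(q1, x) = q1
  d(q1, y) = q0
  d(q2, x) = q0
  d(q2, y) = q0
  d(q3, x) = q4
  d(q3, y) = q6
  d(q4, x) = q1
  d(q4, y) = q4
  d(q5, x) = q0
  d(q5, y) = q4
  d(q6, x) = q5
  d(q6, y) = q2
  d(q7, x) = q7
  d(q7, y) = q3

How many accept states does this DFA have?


Accept states listed: {q0, q1, q3, q6}
Counting: q0(1) q1(2) q3(3) q6(4)

4


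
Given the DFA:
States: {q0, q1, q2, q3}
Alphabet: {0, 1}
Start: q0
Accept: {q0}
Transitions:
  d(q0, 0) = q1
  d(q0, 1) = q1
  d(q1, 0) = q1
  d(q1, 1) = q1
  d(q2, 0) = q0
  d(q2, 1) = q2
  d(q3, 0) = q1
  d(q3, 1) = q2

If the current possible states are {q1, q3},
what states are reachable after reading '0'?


Apply transition on '0' from each current state:
  d(q1, 0) = q1
  d(q3, 0) = q1

{q1}


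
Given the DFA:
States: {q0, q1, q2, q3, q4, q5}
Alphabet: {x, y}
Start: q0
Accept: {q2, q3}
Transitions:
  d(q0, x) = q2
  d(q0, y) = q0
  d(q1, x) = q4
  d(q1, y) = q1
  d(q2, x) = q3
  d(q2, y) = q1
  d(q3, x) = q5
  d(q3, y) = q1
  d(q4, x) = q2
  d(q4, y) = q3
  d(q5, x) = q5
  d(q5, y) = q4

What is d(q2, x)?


Looking up transition d(q2, x)

q3


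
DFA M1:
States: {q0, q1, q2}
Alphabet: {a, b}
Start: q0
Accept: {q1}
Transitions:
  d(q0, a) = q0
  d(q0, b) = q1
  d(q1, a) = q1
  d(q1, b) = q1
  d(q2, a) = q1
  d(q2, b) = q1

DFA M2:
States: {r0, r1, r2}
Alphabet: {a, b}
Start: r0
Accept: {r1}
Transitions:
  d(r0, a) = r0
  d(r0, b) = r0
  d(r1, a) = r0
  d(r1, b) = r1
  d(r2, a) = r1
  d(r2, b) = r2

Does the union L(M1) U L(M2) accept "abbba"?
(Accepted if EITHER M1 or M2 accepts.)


M1: final=q1 accepted=True
M2: final=r0 accepted=False

Yes, union accepts


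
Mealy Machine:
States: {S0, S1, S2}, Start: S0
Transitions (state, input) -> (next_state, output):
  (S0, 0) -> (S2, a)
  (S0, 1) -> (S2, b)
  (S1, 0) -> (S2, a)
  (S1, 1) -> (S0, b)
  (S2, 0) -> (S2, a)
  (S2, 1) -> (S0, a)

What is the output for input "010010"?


Step-by-step:
  (S0, 0) -> (S2, a)
  (S2, 1) -> (S0, a)
  (S0, 0) -> (S2, a)
  (S2, 0) -> (S2, a)
  (S2, 1) -> (S0, a)
  (S0, 0) -> (S2, a)

"aaaaaa"


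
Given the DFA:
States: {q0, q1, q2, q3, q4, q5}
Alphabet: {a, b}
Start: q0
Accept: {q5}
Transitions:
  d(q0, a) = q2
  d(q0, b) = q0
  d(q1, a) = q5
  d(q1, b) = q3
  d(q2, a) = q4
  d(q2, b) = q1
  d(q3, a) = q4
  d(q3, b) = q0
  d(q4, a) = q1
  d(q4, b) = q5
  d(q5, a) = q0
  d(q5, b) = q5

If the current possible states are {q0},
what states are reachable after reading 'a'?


Apply transition on 'a' from each current state:
  d(q0, a) = q2

{q2}


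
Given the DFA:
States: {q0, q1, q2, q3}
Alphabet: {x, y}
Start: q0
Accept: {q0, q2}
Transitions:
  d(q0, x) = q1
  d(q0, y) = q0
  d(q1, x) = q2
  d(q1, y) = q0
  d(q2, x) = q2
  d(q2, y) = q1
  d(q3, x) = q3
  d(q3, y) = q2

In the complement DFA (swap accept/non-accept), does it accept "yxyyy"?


Trace: q0 -> q0 -> q1 -> q0 -> q0 -> q0
Final: q0
Original accept: {q0, q2}
Complement: q0 is in original accept

No, complement rejects (original accepts)


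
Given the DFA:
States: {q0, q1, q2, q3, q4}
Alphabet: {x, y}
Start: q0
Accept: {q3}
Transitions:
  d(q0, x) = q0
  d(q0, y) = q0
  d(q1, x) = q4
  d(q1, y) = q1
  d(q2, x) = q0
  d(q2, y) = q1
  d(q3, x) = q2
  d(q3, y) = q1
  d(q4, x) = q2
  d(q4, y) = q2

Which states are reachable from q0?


BFS from q0:
  layer 0: {q0}

{q0}


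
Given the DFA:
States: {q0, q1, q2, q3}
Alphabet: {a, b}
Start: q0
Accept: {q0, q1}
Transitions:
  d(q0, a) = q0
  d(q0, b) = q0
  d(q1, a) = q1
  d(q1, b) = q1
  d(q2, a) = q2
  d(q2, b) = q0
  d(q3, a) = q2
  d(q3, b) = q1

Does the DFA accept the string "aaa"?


Trace: q0 -> q0 -> q0 -> q0
Final state: q0
Accept states: {q0, q1}

Yes, accepted (final state q0 is an accept state)


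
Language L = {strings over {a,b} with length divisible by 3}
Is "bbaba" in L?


length = 5; 5 mod 3 = 2

No, "bbaba" is not in L


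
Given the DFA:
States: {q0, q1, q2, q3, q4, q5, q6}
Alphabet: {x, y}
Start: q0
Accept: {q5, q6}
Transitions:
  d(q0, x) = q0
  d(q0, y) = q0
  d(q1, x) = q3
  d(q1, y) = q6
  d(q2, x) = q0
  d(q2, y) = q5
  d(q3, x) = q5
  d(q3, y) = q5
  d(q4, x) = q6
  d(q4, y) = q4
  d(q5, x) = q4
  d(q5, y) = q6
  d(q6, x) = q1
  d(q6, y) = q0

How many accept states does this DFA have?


Accept states listed: {q5, q6}
Counting: q5(1) q6(2)

2


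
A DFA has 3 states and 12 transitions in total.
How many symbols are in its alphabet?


Each state has exactly one transition per symbol.
|alphabet| = transitions / states = 12 / 3 = 4

4


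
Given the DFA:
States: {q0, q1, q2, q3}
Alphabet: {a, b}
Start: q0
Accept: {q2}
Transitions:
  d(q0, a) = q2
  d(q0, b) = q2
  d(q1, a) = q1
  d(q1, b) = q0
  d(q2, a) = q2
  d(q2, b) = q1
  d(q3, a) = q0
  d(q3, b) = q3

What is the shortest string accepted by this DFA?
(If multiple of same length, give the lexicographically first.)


BFS by string length (lex-first path to each state shown):
  len 0: q0<-""
  len 1: q2<-"a"
Found accept state at length 1.

"a"


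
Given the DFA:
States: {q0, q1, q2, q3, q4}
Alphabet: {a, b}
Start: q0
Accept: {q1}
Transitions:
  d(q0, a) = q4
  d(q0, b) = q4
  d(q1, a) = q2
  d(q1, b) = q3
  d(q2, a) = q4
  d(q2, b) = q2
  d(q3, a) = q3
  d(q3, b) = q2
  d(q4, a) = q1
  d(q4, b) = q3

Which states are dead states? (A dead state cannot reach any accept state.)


Forward reachability from each state:
  q0 -> reaches accept state q1 (live)
  q1 -> reaches accept state q1 (live)
  q2 -> reaches accept state q1 (live)
  q3 -> reaches accept state q1 (live)
  q4 -> reaches accept state q1 (live)

None (all states can reach an accept state)


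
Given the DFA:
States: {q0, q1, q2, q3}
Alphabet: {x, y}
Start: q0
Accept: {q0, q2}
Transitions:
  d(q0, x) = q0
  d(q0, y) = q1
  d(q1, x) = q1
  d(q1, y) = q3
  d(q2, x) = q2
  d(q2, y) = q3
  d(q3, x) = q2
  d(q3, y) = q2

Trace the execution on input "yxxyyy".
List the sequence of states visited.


Input: yxxyyy
d(q0, y) = q1
d(q1, x) = q1
d(q1, x) = q1
d(q1, y) = q3
d(q3, y) = q2
d(q2, y) = q3


q0 -> q1 -> q1 -> q1 -> q3 -> q2 -> q3


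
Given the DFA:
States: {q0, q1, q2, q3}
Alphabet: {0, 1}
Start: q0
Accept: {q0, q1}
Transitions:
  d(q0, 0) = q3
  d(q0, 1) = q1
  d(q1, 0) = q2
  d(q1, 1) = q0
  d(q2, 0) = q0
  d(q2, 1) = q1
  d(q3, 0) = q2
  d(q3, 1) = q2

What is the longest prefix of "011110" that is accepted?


Run the DFA, marking each prefix where the state is accepting:
  "" -> q0 [accept]
  "0" -> q3 [reject]
  "01" -> q2 [reject]
  "011" -> q1 [accept]
  "0111" -> q0 [accept]
  "01111" -> q1 [accept]
  "011110" -> q2 [reject]

"01111"


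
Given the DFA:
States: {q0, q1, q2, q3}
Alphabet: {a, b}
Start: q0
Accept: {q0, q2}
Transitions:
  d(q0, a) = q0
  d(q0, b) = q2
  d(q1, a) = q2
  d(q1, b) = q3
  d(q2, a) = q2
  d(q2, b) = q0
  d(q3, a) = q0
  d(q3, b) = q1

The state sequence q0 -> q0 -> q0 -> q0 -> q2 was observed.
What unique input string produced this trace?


Trace back each transition to find the symbol:
  q0 --[a]--> q0
  q0 --[a]--> q0
  q0 --[a]--> q0
  q0 --[b]--> q2

"aaab"


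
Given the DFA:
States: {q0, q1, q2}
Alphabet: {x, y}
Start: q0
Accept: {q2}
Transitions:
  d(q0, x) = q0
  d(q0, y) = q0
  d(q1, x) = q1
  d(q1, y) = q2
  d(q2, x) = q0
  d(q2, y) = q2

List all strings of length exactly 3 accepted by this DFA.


All strings of length 3: 8 total
Accepted: 0

None


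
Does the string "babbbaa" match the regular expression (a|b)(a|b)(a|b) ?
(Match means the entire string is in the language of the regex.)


|string| = 7; first = 'b'; last = 'a'

No, "babbbaa" does not match (a|b)(a|b)(a|b)


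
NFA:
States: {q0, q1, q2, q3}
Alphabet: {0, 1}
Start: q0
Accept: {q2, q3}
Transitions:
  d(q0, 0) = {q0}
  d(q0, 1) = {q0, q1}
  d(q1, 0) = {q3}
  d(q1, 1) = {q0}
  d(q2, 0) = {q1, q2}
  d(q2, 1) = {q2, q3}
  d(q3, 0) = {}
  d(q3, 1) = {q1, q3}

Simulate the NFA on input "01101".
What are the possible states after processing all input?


Start: {q0}
  --0--> {q0}
  --1--> {q0, q1}
  --1--> {q0, q1}
  --0--> {q0, q3}
  --1--> {q0, q1, q3}

{q0, q1, q3}


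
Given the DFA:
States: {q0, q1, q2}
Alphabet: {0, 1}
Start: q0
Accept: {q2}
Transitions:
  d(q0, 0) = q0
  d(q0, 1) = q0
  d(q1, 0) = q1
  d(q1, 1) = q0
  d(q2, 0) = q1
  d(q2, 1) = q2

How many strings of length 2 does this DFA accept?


Enumerating all length-2 strings:
  "00" -> q0 [reject]
  "01" -> q0 [reject]
  "10" -> q0 [reject]
  "11" -> q0 [reject]

0 out of 4


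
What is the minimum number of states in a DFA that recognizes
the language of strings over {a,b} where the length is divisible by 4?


States track (length) mod 4.
Need 4 states: one per remainder 0..3; accept = remainder 0.

4


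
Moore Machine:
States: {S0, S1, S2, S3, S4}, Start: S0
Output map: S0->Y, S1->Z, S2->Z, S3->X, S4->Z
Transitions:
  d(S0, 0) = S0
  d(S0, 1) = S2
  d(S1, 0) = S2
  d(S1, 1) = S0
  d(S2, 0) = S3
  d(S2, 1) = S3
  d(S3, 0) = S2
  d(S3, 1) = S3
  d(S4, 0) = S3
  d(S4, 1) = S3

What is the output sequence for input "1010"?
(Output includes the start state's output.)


Start: S0 (output Y)
  --1--> S2 (output Z)
  --0--> S3 (output X)
  --1--> S3 (output X)
  --0--> S2 (output Z)

"YZXXZ"


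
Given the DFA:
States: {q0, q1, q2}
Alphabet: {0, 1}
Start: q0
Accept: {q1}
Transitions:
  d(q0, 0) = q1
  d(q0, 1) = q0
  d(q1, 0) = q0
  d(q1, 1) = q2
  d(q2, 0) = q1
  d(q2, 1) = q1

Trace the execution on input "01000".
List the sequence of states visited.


Input: 01000
d(q0, 0) = q1
d(q1, 1) = q2
d(q2, 0) = q1
d(q1, 0) = q0
d(q0, 0) = q1


q0 -> q1 -> q2 -> q1 -> q0 -> q1


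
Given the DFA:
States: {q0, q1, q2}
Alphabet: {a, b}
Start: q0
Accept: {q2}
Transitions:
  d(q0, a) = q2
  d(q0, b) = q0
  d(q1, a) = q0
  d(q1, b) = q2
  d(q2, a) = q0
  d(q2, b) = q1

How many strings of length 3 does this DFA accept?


Enumerating all length-3 strings:
  "aaa" -> q2 [accept]
  "aab" -> q0 [reject]
  "aba" -> q0 [reject]
  "abb" -> q2 [accept]
  "baa" -> q0 [reject]
  "bab" -> q1 [reject]
  "bba" -> q2 [accept]
  "bbb" -> q0 [reject]

3 out of 8


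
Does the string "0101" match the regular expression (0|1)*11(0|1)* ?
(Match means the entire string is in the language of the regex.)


|string| = 4; first = '0'; last = '1'

No, "0101" does not match (0|1)*11(0|1)*


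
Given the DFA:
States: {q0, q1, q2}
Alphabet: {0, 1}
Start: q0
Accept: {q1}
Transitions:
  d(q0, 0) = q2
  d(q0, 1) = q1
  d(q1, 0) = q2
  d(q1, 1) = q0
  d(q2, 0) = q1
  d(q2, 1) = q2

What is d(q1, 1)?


Looking up transition d(q1, 1)

q0


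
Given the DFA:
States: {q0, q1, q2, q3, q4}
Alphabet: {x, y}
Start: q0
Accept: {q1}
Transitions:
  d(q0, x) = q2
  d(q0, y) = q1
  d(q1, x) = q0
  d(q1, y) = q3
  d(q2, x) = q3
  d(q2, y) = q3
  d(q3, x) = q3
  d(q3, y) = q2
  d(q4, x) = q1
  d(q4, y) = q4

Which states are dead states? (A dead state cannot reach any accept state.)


Forward reachability from each state:
  q0 -> reaches accept state q1 (live)
  q1 -> reaches accept state q1 (live)
  q2 -> reaches {q2, q3}, no accept state (dead)
  q3 -> reaches {q2, q3}, no accept state (dead)
  q4 -> reaches accept state q1 (live)

{q2, q3}


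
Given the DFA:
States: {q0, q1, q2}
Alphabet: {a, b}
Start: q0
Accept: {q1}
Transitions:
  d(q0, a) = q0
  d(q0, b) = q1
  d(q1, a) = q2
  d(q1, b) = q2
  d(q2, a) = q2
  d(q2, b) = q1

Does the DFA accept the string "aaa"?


Trace: q0 -> q0 -> q0 -> q0
Final state: q0
Accept states: {q1}

No, rejected (final state q0 is not an accept state)


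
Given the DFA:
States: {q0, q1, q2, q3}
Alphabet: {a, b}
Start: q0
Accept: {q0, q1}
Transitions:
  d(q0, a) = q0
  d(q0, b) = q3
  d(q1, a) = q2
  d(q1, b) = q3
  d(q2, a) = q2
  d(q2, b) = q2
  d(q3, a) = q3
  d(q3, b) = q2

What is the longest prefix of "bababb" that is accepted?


Run the DFA, marking each prefix where the state is accepting:
  "" -> q0 [accept]
  "b" -> q3 [reject]
  "ba" -> q3 [reject]
  "bab" -> q2 [reject]
  "baba" -> q2 [reject]
  "babab" -> q2 [reject]
  "bababb" -> q2 [reject]

""


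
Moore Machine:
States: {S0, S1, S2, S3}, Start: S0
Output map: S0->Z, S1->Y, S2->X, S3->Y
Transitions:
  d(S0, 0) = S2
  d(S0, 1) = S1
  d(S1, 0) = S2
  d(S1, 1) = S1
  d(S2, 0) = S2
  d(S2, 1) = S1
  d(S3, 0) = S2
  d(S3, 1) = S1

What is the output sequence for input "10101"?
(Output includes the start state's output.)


Start: S0 (output Z)
  --1--> S1 (output Y)
  --0--> S2 (output X)
  --1--> S1 (output Y)
  --0--> S2 (output X)
  --1--> S1 (output Y)

"ZYXYXY"


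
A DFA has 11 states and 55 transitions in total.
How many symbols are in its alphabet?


Each state has exactly one transition per symbol.
|alphabet| = transitions / states = 55 / 11 = 5

5


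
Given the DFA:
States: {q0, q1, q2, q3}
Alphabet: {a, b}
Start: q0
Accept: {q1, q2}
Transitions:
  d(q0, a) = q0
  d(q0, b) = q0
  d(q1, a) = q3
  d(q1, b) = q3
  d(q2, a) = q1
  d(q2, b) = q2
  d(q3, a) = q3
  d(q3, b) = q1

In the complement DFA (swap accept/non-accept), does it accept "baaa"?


Trace: q0 -> q0 -> q0 -> q0 -> q0
Final: q0
Original accept: {q1, q2}
Complement: q0 is not in original accept

Yes, complement accepts (original rejects)


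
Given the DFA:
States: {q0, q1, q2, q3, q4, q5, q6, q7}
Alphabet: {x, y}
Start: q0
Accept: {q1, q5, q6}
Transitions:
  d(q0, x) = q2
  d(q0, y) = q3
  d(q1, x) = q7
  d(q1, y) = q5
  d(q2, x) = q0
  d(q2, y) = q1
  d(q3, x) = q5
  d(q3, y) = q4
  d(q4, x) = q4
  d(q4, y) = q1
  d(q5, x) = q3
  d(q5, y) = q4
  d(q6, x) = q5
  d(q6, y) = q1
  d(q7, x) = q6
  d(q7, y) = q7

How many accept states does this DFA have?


Accept states listed: {q1, q5, q6}
Counting: q1(1) q5(2) q6(3)

3


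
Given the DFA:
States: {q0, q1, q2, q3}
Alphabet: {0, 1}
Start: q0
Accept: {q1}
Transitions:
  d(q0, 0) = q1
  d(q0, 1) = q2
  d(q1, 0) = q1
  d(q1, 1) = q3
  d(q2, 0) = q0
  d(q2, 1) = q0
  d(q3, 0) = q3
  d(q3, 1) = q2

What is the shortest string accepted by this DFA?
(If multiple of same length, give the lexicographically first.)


BFS by string length (lex-first path to each state shown):
  len 0: q0<-""
  len 1: q1<-"0", q2<-"1"
Found accept state at length 1.

"0"


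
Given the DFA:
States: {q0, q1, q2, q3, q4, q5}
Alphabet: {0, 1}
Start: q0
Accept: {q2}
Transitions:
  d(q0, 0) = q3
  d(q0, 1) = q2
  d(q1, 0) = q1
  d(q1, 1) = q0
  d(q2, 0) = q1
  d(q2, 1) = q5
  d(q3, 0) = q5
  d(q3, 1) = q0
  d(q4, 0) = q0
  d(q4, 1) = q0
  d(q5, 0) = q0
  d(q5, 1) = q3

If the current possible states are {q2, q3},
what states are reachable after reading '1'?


Apply transition on '1' from each current state:
  d(q2, 1) = q5
  d(q3, 1) = q0

{q0, q5}


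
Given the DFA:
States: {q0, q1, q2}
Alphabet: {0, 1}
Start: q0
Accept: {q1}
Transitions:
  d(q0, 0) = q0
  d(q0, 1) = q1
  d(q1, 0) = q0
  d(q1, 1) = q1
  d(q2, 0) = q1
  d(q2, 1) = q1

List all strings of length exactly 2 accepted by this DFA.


All strings of length 2: 4 total
Accepted: 2

"01", "11"


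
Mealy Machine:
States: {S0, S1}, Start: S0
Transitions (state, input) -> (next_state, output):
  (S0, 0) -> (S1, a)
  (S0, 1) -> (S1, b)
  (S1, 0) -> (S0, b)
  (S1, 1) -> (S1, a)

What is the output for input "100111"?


Step-by-step:
  (S0, 1) -> (S1, b)
  (S1, 0) -> (S0, b)
  (S0, 0) -> (S1, a)
  (S1, 1) -> (S1, a)
  (S1, 1) -> (S1, a)
  (S1, 1) -> (S1, a)

"bbaaaa"


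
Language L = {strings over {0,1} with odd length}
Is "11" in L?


length = 2; 2 mod 2 = 0

No, "11" is not in L


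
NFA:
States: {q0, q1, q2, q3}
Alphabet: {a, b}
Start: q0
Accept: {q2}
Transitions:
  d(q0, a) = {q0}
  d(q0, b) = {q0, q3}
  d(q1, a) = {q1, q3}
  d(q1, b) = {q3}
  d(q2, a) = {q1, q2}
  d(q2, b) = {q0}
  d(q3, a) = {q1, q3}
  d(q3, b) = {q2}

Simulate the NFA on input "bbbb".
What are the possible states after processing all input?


Start: {q0}
  --b--> {q0, q3}
  --b--> {q0, q2, q3}
  --b--> {q0, q2, q3}
  --b--> {q0, q2, q3}

{q0, q2, q3}


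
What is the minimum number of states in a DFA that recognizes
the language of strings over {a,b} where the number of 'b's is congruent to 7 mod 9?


States track (count of 'b') mod 9.
Need 9 states: one per remainder 0..8; accept = remainder 7.

9


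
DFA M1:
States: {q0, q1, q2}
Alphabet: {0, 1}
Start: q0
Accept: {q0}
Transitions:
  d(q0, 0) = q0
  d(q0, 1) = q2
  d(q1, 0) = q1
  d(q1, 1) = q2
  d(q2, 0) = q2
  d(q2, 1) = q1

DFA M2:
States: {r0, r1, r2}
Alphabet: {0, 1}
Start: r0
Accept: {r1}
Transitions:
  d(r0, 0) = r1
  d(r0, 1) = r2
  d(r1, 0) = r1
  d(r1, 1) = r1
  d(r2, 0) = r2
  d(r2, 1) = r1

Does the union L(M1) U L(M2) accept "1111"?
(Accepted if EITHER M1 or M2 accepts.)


M1: final=q1 accepted=False
M2: final=r1 accepted=True

Yes, union accepts


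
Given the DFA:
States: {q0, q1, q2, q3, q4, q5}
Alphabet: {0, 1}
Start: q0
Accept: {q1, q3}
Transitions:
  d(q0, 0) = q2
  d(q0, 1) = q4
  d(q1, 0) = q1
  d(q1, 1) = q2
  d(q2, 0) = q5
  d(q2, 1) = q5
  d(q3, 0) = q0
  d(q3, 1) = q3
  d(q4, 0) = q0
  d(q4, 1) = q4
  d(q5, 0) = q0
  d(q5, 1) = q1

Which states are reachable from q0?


BFS from q0:
  layer 0: {q0}
  layer 1: {q2, q4}
  layer 2: {q5}
  layer 3: {q1}

{q0, q1, q2, q4, q5}


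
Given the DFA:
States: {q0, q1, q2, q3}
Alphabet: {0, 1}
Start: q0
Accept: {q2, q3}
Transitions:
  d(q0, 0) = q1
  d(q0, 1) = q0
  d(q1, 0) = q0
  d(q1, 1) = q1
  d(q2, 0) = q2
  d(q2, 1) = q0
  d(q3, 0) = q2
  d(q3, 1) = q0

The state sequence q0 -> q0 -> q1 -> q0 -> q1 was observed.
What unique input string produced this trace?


Trace back each transition to find the symbol:
  q0 --[1]--> q0
  q0 --[0]--> q1
  q1 --[0]--> q0
  q0 --[0]--> q1

"1000"


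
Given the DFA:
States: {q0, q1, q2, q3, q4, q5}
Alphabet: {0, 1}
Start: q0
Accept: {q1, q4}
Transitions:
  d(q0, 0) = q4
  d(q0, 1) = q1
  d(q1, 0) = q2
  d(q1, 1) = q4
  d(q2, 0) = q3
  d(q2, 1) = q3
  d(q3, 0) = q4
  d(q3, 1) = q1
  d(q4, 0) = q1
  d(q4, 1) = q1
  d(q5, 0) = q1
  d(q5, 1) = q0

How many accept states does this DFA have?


Accept states listed: {q1, q4}
Counting: q1(1) q4(2)

2


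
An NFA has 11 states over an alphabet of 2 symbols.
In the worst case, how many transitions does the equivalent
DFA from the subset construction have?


Subset construction: one DFA state per subset of NFA states = 2^11 = 2048 states.
Each DFA state has 2 outgoing transitions: 2048 * 2 = 4096

4096


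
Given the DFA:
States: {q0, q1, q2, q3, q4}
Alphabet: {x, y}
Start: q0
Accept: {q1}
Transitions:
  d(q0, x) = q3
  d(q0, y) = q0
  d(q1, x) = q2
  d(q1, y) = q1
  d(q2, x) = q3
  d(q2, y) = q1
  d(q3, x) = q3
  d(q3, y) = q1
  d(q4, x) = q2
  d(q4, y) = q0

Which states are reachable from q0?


BFS from q0:
  layer 0: {q0}
  layer 1: {q3}
  layer 2: {q1}
  layer 3: {q2}

{q0, q1, q2, q3}


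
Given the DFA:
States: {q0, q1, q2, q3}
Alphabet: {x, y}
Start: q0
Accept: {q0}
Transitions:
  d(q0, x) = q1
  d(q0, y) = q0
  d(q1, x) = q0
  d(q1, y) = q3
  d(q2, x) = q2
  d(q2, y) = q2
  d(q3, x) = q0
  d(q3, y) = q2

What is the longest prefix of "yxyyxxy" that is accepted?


Run the DFA, marking each prefix where the state is accepting:
  "" -> q0 [accept]
  "y" -> q0 [accept]
  "yx" -> q1 [reject]
  "yxy" -> q3 [reject]
  "yxyy" -> q2 [reject]
  "yxyyx" -> q2 [reject]
  "yxyyxx" -> q2 [reject]
  "yxyyxxy" -> q2 [reject]

"y"


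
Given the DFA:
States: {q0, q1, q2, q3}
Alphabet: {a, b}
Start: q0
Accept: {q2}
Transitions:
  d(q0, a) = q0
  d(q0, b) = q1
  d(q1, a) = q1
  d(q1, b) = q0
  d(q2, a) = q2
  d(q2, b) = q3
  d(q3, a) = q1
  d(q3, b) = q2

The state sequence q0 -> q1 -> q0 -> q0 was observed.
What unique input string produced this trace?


Trace back each transition to find the symbol:
  q0 --[b]--> q1
  q1 --[b]--> q0
  q0 --[a]--> q0

"bba"


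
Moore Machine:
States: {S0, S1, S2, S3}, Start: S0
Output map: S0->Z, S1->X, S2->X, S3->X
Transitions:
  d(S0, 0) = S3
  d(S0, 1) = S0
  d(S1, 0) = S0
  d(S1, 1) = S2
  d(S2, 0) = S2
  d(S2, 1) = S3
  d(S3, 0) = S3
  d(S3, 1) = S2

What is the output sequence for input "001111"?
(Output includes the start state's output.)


Start: S0 (output Z)
  --0--> S3 (output X)
  --0--> S3 (output X)
  --1--> S2 (output X)
  --1--> S3 (output X)
  --1--> S2 (output X)
  --1--> S3 (output X)

"ZXXXXXX"


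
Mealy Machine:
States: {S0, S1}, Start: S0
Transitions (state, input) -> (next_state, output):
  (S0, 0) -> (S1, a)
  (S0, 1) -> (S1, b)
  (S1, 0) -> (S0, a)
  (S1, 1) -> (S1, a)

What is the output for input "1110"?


Step-by-step:
  (S0, 1) -> (S1, b)
  (S1, 1) -> (S1, a)
  (S1, 1) -> (S1, a)
  (S1, 0) -> (S0, a)

"baaa"


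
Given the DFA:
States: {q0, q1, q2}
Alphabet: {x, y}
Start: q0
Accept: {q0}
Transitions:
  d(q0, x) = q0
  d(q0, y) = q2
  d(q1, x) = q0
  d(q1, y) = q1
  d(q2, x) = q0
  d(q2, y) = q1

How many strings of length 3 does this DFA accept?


Enumerating all length-3 strings:
  "xxx" -> q0 [accept]
  "xxy" -> q2 [reject]
  "xyx" -> q0 [accept]
  "xyy" -> q1 [reject]
  "yxx" -> q0 [accept]
  "yxy" -> q2 [reject]
  "yyx" -> q0 [accept]
  "yyy" -> q1 [reject]

4 out of 8


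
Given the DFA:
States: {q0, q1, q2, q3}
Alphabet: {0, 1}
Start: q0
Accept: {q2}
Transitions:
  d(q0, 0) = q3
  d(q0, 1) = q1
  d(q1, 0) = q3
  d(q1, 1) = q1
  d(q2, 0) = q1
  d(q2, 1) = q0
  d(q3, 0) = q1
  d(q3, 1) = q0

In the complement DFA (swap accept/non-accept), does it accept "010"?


Trace: q0 -> q3 -> q0 -> q3
Final: q3
Original accept: {q2}
Complement: q3 is not in original accept

Yes, complement accepts (original rejects)


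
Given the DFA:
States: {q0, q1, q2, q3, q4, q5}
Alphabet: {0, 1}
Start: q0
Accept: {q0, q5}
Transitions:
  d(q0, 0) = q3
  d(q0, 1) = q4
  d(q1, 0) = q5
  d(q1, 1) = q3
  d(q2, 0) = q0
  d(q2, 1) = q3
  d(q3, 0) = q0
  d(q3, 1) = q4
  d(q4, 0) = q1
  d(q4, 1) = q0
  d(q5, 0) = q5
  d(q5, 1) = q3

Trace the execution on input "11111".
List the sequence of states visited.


Input: 11111
d(q0, 1) = q4
d(q4, 1) = q0
d(q0, 1) = q4
d(q4, 1) = q0
d(q0, 1) = q4


q0 -> q4 -> q0 -> q4 -> q0 -> q4


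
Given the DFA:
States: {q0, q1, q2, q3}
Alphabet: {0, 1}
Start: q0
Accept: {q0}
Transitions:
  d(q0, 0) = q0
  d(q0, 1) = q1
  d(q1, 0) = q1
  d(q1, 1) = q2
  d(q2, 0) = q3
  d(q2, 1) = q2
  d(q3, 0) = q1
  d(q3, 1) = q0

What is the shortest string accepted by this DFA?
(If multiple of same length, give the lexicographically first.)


BFS by string length (lex-first path to each state shown):
  len 0: q0<-""
Found accept state at length 0.

"" (empty string)


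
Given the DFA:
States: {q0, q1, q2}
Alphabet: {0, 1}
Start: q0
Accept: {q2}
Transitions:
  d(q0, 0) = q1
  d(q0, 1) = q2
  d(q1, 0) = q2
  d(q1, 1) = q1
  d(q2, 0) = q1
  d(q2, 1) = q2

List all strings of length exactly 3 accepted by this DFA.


All strings of length 3: 8 total
Accepted: 4

"001", "010", "100", "111"


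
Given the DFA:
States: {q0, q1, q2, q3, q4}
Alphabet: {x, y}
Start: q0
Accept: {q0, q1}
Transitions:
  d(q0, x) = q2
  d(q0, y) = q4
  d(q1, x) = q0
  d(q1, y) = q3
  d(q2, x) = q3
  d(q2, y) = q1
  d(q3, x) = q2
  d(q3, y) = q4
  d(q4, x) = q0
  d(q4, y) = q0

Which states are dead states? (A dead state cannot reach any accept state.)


Forward reachability from each state:
  q0 -> reaches accept state q0 (live)
  q1 -> reaches accept state q0 (live)
  q2 -> reaches accept state q0 (live)
  q3 -> reaches accept state q0 (live)
  q4 -> reaches accept state q0 (live)

None (all states can reach an accept state)


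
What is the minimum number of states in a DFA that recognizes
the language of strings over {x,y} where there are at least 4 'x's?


States: count = 0, 1, ..., 3, and a final '>= 4' state.
Total: 4 + 1 = 5. Accept = '>= 4' state.

5


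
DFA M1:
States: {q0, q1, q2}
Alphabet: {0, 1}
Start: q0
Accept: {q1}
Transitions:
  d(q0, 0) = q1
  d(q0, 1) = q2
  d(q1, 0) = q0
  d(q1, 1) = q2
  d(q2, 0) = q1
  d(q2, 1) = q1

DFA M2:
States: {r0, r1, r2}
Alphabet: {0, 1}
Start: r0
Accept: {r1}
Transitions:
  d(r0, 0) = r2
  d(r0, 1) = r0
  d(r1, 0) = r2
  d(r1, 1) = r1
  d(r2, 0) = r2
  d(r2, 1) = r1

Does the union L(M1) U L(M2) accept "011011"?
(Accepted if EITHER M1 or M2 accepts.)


M1: final=q1 accepted=True
M2: final=r1 accepted=True

Yes, union accepts


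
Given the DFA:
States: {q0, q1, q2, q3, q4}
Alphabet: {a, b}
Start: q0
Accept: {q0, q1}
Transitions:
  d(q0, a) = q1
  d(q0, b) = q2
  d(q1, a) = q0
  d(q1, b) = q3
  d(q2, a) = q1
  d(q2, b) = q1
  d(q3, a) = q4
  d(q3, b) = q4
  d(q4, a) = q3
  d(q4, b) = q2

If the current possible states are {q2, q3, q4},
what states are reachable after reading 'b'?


Apply transition on 'b' from each current state:
  d(q2, b) = q1
  d(q3, b) = q4
  d(q4, b) = q2

{q1, q2, q4}


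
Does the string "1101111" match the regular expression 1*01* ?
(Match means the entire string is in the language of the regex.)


|string| = 7; first = '1'; last = '1'

Yes, "1101111" matches 1*01*


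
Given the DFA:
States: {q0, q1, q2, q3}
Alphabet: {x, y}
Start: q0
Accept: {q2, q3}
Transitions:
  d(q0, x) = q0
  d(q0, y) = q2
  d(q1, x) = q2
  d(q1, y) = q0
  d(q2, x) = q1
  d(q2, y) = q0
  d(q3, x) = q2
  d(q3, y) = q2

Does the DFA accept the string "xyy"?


Trace: q0 -> q0 -> q2 -> q0
Final state: q0
Accept states: {q2, q3}

No, rejected (final state q0 is not an accept state)


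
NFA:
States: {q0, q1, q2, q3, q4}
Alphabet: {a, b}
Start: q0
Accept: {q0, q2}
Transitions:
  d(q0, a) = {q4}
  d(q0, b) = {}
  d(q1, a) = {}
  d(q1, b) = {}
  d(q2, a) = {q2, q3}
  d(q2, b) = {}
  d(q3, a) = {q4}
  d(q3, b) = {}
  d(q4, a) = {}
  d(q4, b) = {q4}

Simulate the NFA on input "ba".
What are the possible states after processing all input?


Start: {q0}
  --b--> {}
  --a--> {}

{} (empty set, no valid transitions)


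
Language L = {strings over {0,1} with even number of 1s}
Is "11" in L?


count('1') = 2; 2 mod 2 = 0

Yes, "11" is in L


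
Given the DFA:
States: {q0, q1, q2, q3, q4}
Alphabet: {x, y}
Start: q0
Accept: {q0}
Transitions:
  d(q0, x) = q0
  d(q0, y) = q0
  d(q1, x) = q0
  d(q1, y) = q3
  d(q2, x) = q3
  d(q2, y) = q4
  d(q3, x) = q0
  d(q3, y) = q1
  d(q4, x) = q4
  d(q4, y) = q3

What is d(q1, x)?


Looking up transition d(q1, x)

q0


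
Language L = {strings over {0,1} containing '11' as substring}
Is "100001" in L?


'11' does not occur

No, "100001" is not in L


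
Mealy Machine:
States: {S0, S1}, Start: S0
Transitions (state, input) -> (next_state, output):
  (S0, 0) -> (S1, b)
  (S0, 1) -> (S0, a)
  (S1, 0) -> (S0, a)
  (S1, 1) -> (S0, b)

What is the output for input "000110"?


Step-by-step:
  (S0, 0) -> (S1, b)
  (S1, 0) -> (S0, a)
  (S0, 0) -> (S1, b)
  (S1, 1) -> (S0, b)
  (S0, 1) -> (S0, a)
  (S0, 0) -> (S1, b)

"babbab"


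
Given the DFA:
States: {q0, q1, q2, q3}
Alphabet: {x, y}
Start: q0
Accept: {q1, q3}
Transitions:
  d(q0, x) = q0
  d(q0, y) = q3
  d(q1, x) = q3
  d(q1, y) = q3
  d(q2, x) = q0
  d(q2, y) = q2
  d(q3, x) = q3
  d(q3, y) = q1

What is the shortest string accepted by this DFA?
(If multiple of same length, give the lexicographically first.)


BFS by string length (lex-first path to each state shown):
  len 0: q0<-""
  len 1: q0<-"x", q3<-"y"
Found accept state at length 1.

"y"


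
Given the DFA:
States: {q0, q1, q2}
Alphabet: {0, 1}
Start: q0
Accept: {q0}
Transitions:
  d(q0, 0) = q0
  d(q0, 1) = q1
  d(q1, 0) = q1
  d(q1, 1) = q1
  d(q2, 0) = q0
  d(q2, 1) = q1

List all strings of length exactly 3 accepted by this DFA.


All strings of length 3: 8 total
Accepted: 1

"000"


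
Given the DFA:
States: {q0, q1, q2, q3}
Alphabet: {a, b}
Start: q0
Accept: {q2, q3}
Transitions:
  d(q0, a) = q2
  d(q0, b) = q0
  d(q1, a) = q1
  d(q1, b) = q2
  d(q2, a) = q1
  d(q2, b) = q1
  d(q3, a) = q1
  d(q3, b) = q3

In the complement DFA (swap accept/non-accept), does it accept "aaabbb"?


Trace: q0 -> q2 -> q1 -> q1 -> q2 -> q1 -> q2
Final: q2
Original accept: {q2, q3}
Complement: q2 is in original accept

No, complement rejects (original accepts)


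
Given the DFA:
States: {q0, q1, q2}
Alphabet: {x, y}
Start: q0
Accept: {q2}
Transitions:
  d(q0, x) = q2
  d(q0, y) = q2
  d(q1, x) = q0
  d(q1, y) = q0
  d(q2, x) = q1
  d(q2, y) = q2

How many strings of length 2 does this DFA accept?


Enumerating all length-2 strings:
  "xx" -> q1 [reject]
  "xy" -> q2 [accept]
  "yx" -> q1 [reject]
  "yy" -> q2 [accept]

2 out of 4


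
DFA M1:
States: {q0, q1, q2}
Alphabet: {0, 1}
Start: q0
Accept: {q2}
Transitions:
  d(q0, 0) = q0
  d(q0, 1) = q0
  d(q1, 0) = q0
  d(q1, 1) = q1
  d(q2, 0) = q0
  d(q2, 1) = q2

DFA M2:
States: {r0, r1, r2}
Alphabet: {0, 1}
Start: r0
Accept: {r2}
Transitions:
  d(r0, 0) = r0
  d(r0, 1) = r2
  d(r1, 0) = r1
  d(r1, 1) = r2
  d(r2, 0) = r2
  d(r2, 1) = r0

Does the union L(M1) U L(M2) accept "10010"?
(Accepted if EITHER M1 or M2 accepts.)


M1: final=q0 accepted=False
M2: final=r0 accepted=False

No, union rejects (neither accepts)


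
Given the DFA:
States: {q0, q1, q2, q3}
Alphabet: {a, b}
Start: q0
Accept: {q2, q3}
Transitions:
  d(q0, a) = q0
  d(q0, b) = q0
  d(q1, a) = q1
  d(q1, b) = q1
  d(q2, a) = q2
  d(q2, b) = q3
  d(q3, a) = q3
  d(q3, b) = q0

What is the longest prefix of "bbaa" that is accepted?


Run the DFA, marking each prefix where the state is accepting:
  "" -> q0 [reject]
  "b" -> q0 [reject]
  "bb" -> q0 [reject]
  "bba" -> q0 [reject]
  "bbaa" -> q0 [reject]

No prefix is accepted


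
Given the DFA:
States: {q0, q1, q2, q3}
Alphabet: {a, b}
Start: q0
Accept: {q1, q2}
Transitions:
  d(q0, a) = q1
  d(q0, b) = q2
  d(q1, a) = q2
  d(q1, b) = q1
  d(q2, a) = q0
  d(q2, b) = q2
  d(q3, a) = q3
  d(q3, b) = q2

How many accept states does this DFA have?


Accept states listed: {q1, q2}
Counting: q1(1) q2(2)

2


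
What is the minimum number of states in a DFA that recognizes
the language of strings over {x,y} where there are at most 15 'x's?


States: count = 0, 1, ..., 15 (all accepting; 16 states), plus a dead state for count > 15.
Total: 16 + 1 = 17.

17


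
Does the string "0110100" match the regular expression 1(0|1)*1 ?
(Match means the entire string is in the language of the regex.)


|string| = 7; first = '0'; last = '0'

No, "0110100" does not match 1(0|1)*1


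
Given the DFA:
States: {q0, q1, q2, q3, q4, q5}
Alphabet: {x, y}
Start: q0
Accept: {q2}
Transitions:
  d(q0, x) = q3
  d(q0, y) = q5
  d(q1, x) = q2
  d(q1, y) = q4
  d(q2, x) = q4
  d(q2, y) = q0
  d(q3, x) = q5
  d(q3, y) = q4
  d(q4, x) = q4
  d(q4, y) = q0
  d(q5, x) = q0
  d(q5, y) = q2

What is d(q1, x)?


Looking up transition d(q1, x)

q2


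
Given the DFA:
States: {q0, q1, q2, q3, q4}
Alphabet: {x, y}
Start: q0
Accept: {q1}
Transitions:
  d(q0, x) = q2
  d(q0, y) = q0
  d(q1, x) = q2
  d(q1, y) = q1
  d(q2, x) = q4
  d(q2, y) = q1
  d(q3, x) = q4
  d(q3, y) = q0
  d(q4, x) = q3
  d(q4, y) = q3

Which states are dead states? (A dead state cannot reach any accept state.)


Forward reachability from each state:
  q0 -> reaches accept state q1 (live)
  q1 -> reaches accept state q1 (live)
  q2 -> reaches accept state q1 (live)
  q3 -> reaches accept state q1 (live)
  q4 -> reaches accept state q1 (live)

None (all states can reach an accept state)


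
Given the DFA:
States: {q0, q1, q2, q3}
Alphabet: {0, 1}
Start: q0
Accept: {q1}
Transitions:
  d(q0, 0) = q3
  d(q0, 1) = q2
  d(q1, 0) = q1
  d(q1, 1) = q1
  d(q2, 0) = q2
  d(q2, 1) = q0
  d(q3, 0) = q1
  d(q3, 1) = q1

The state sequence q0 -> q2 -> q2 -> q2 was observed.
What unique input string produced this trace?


Trace back each transition to find the symbol:
  q0 --[1]--> q2
  q2 --[0]--> q2
  q2 --[0]--> q2

"100"


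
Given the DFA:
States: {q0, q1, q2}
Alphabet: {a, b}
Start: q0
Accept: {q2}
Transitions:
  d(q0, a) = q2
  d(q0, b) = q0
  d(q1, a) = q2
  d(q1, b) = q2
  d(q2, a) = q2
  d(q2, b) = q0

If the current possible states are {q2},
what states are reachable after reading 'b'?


Apply transition on 'b' from each current state:
  d(q2, b) = q0

{q0}


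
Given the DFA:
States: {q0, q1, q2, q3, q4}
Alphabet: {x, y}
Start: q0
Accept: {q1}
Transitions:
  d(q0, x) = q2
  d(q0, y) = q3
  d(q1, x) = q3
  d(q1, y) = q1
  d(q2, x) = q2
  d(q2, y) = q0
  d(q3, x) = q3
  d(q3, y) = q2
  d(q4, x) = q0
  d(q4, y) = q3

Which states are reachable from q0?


BFS from q0:
  layer 0: {q0}
  layer 1: {q2, q3}

{q0, q2, q3}


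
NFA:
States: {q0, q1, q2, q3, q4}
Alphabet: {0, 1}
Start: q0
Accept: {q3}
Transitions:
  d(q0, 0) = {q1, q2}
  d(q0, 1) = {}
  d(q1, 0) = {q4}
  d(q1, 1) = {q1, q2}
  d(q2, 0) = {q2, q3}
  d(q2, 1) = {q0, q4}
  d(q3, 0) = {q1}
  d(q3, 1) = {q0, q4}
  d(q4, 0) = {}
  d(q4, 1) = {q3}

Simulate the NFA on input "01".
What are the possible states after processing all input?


Start: {q0}
  --0--> {q1, q2}
  --1--> {q0, q1, q2, q4}

{q0, q1, q2, q4}


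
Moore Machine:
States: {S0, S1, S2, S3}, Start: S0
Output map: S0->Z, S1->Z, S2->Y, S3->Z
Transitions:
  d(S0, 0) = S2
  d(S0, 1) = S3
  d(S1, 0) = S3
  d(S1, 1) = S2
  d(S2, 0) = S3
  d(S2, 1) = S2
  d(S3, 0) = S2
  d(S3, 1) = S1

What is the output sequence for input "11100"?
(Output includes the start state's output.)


Start: S0 (output Z)
  --1--> S3 (output Z)
  --1--> S1 (output Z)
  --1--> S2 (output Y)
  --0--> S3 (output Z)
  --0--> S2 (output Y)

"ZZZYZY"


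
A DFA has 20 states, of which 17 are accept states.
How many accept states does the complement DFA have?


Complement swaps accept and non-accept states.
20 - 17 = 3

3


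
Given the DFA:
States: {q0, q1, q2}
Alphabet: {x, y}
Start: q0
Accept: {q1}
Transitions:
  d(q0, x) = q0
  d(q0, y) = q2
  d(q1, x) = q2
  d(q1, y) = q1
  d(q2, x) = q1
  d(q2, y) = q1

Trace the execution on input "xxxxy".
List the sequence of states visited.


Input: xxxxy
d(q0, x) = q0
d(q0, x) = q0
d(q0, x) = q0
d(q0, x) = q0
d(q0, y) = q2


q0 -> q0 -> q0 -> q0 -> q0 -> q2


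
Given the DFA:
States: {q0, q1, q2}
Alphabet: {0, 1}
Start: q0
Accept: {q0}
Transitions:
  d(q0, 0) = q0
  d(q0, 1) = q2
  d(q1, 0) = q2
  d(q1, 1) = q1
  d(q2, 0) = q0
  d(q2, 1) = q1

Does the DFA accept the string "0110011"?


Trace: q0 -> q0 -> q2 -> q1 -> q2 -> q0 -> q2 -> q1
Final state: q1
Accept states: {q0}

No, rejected (final state q1 is not an accept state)


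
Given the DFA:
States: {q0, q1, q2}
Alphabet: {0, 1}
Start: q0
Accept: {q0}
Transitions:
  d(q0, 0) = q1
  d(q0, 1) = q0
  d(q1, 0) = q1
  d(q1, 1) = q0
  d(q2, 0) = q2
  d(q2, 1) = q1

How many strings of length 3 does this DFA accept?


Enumerating all length-3 strings:
  "000" -> q1 [reject]
  "001" -> q0 [accept]
  "010" -> q1 [reject]
  "011" -> q0 [accept]
  "100" -> q1 [reject]
  "101" -> q0 [accept]
  "110" -> q1 [reject]
  "111" -> q0 [accept]

4 out of 8


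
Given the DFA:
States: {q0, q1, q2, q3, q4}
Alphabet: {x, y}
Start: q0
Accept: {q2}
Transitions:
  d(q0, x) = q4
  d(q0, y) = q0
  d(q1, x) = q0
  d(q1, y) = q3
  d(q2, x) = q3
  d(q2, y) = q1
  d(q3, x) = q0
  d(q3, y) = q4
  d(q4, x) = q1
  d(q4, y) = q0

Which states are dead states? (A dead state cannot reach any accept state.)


Forward reachability from each state:
  q0 -> reaches {q0, q1, q3, q4}, no accept state (dead)
  q1 -> reaches {q0, q1, q3, q4}, no accept state (dead)
  q2 -> reaches accept state q2 (live)
  q3 -> reaches {q0, q1, q3, q4}, no accept state (dead)
  q4 -> reaches {q0, q1, q3, q4}, no accept state (dead)

{q0, q1, q3, q4}


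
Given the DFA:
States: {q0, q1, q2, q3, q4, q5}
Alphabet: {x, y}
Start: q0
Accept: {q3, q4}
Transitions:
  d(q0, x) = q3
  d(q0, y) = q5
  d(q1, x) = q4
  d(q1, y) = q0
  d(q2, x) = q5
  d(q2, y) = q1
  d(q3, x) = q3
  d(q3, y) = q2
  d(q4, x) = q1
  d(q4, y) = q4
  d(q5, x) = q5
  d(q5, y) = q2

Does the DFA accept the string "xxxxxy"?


Trace: q0 -> q3 -> q3 -> q3 -> q3 -> q3 -> q2
Final state: q2
Accept states: {q3, q4}

No, rejected (final state q2 is not an accept state)


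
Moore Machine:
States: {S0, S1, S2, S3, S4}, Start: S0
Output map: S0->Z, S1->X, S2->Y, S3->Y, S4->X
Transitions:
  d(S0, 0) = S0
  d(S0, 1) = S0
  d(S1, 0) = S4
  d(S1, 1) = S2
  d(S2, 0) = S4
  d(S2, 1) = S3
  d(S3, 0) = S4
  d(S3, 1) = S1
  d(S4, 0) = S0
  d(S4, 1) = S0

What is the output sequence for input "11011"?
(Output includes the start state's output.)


Start: S0 (output Z)
  --1--> S0 (output Z)
  --1--> S0 (output Z)
  --0--> S0 (output Z)
  --1--> S0 (output Z)
  --1--> S0 (output Z)

"ZZZZZZ"


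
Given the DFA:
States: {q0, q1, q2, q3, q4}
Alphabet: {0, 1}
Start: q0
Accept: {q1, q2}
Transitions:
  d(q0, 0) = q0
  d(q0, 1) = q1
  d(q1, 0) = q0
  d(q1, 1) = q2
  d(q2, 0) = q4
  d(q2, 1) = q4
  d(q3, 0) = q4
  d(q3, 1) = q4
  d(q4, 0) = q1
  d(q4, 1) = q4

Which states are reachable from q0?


BFS from q0:
  layer 0: {q0}
  layer 1: {q1}
  layer 2: {q2}
  layer 3: {q4}

{q0, q1, q2, q4}


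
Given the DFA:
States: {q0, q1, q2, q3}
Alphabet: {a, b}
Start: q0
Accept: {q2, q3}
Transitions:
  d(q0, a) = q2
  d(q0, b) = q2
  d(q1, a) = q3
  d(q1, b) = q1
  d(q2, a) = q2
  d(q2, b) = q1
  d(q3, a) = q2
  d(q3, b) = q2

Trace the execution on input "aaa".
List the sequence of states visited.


Input: aaa
d(q0, a) = q2
d(q2, a) = q2
d(q2, a) = q2


q0 -> q2 -> q2 -> q2


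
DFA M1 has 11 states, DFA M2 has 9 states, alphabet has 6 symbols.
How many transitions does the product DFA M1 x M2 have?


Product DFA has 11 * 9 = 99 states.
Each has 6 transitions: 99 * 6 = 594

594


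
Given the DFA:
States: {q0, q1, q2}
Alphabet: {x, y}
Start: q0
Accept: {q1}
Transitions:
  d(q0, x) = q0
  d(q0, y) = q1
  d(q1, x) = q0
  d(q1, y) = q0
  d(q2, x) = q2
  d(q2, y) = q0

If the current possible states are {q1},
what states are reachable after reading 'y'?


Apply transition on 'y' from each current state:
  d(q1, y) = q0

{q0}


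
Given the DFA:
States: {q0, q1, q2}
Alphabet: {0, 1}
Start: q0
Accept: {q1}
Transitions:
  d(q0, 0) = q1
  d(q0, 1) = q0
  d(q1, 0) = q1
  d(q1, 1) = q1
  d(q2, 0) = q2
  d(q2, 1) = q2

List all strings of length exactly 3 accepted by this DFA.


All strings of length 3: 8 total
Accepted: 7

"000", "001", "010", "011", "100", "101", "110"
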